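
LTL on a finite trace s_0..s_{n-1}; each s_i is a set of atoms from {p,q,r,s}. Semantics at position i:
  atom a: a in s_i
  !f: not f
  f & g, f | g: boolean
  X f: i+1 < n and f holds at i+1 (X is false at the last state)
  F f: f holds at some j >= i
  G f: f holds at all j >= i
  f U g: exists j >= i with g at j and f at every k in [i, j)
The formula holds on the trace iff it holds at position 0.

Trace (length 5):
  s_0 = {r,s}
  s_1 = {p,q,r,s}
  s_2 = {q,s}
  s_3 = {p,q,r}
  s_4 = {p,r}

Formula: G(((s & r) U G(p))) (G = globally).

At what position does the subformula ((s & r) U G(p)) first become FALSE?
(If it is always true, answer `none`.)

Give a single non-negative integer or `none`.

s_0={r,s}: ((s & r) U G(p))=False (s & r)=True s=True r=True G(p)=False p=False
s_1={p,q,r,s}: ((s & r) U G(p))=False (s & r)=True s=True r=True G(p)=False p=True
s_2={q,s}: ((s & r) U G(p))=False (s & r)=False s=True r=False G(p)=False p=False
s_3={p,q,r}: ((s & r) U G(p))=True (s & r)=False s=False r=True G(p)=True p=True
s_4={p,r}: ((s & r) U G(p))=True (s & r)=False s=False r=True G(p)=True p=True
G(((s & r) U G(p))) holds globally = False
First violation at position 0.

Answer: 0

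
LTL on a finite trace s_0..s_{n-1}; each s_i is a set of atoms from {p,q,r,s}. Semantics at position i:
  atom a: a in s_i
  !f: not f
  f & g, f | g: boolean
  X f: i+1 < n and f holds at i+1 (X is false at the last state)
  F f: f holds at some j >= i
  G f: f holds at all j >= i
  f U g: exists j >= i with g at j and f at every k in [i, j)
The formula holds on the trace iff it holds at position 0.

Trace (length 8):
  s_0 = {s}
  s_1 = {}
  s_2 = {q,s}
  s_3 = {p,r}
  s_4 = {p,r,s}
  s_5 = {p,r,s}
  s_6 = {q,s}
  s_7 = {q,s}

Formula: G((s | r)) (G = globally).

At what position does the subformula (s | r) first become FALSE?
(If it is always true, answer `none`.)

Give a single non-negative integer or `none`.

s_0={s}: (s | r)=True s=True r=False
s_1={}: (s | r)=False s=False r=False
s_2={q,s}: (s | r)=True s=True r=False
s_3={p,r}: (s | r)=True s=False r=True
s_4={p,r,s}: (s | r)=True s=True r=True
s_5={p,r,s}: (s | r)=True s=True r=True
s_6={q,s}: (s | r)=True s=True r=False
s_7={q,s}: (s | r)=True s=True r=False
G((s | r)) holds globally = False
First violation at position 1.

Answer: 1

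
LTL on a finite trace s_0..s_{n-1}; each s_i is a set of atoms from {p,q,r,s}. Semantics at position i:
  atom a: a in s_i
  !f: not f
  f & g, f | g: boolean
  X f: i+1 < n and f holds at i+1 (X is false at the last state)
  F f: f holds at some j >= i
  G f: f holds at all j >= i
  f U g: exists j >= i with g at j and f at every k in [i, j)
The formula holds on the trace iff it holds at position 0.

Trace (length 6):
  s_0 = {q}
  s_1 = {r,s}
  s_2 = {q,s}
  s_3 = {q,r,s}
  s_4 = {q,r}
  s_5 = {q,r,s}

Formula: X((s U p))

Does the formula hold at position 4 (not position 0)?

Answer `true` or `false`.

Answer: false

Derivation:
s_0={q}: X((s U p))=False (s U p)=False s=False p=False
s_1={r,s}: X((s U p))=False (s U p)=False s=True p=False
s_2={q,s}: X((s U p))=False (s U p)=False s=True p=False
s_3={q,r,s}: X((s U p))=False (s U p)=False s=True p=False
s_4={q,r}: X((s U p))=False (s U p)=False s=False p=False
s_5={q,r,s}: X((s U p))=False (s U p)=False s=True p=False
Evaluating at position 4: result = False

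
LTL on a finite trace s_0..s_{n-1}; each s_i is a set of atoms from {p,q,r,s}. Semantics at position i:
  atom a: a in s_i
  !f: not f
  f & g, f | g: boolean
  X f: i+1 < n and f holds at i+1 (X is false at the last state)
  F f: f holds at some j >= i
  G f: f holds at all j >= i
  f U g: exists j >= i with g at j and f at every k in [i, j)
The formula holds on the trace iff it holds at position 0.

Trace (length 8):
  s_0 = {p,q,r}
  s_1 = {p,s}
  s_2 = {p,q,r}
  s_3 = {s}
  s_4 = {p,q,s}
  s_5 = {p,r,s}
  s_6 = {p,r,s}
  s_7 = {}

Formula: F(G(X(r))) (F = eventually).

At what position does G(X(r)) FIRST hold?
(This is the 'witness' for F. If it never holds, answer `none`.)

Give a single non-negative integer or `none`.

s_0={p,q,r}: G(X(r))=False X(r)=False r=True
s_1={p,s}: G(X(r))=False X(r)=True r=False
s_2={p,q,r}: G(X(r))=False X(r)=False r=True
s_3={s}: G(X(r))=False X(r)=False r=False
s_4={p,q,s}: G(X(r))=False X(r)=True r=False
s_5={p,r,s}: G(X(r))=False X(r)=True r=True
s_6={p,r,s}: G(X(r))=False X(r)=False r=True
s_7={}: G(X(r))=False X(r)=False r=False
F(G(X(r))) does not hold (no witness exists).

Answer: none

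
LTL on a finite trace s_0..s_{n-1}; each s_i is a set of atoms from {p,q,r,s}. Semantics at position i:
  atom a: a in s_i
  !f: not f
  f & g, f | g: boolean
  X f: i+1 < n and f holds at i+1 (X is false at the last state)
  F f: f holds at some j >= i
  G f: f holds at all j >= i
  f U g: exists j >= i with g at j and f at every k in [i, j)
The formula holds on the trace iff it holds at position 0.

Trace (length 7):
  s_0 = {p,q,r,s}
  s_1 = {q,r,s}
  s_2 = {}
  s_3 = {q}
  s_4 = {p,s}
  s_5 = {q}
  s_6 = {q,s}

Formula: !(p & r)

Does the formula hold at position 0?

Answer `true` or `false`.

s_0={p,q,r,s}: !(p & r)=False (p & r)=True p=True r=True
s_1={q,r,s}: !(p & r)=True (p & r)=False p=False r=True
s_2={}: !(p & r)=True (p & r)=False p=False r=False
s_3={q}: !(p & r)=True (p & r)=False p=False r=False
s_4={p,s}: !(p & r)=True (p & r)=False p=True r=False
s_5={q}: !(p & r)=True (p & r)=False p=False r=False
s_6={q,s}: !(p & r)=True (p & r)=False p=False r=False

Answer: false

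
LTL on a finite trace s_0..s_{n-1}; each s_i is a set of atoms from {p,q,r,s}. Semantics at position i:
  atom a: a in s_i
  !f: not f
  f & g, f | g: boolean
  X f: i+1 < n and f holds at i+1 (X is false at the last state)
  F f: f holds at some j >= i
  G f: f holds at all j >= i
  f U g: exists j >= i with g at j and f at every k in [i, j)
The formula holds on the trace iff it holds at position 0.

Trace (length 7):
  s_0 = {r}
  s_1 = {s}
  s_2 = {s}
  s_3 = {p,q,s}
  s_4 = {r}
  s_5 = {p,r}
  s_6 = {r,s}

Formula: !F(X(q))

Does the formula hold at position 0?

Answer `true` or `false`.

Answer: false

Derivation:
s_0={r}: !F(X(q))=False F(X(q))=True X(q)=False q=False
s_1={s}: !F(X(q))=False F(X(q))=True X(q)=False q=False
s_2={s}: !F(X(q))=False F(X(q))=True X(q)=True q=False
s_3={p,q,s}: !F(X(q))=True F(X(q))=False X(q)=False q=True
s_4={r}: !F(X(q))=True F(X(q))=False X(q)=False q=False
s_5={p,r}: !F(X(q))=True F(X(q))=False X(q)=False q=False
s_6={r,s}: !F(X(q))=True F(X(q))=False X(q)=False q=False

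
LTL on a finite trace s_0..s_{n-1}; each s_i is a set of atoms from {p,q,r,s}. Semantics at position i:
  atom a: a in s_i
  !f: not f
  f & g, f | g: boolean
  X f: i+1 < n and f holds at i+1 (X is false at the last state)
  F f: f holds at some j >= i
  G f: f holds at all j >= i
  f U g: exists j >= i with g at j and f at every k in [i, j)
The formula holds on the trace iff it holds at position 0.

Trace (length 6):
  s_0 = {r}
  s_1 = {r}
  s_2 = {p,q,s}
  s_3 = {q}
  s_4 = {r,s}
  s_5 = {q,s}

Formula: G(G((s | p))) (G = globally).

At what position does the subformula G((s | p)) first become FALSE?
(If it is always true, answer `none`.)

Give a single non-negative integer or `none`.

Answer: 0

Derivation:
s_0={r}: G((s | p))=False (s | p)=False s=False p=False
s_1={r}: G((s | p))=False (s | p)=False s=False p=False
s_2={p,q,s}: G((s | p))=False (s | p)=True s=True p=True
s_3={q}: G((s | p))=False (s | p)=False s=False p=False
s_4={r,s}: G((s | p))=True (s | p)=True s=True p=False
s_5={q,s}: G((s | p))=True (s | p)=True s=True p=False
G(G((s | p))) holds globally = False
First violation at position 0.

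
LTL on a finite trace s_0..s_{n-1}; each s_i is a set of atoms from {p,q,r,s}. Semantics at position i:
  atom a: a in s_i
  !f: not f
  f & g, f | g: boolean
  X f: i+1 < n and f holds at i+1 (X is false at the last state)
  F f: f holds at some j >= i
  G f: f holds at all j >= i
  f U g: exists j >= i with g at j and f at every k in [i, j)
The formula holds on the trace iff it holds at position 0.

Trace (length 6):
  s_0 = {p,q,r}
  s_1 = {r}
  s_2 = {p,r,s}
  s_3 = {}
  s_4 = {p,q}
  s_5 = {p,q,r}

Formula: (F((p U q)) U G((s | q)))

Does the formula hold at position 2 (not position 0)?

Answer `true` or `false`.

Answer: true

Derivation:
s_0={p,q,r}: (F((p U q)) U G((s | q)))=True F((p U q))=True (p U q)=True p=True q=True G((s | q))=False (s | q)=True s=False
s_1={r}: (F((p U q)) U G((s | q)))=True F((p U q))=True (p U q)=False p=False q=False G((s | q))=False (s | q)=False s=False
s_2={p,r,s}: (F((p U q)) U G((s | q)))=True F((p U q))=True (p U q)=False p=True q=False G((s | q))=False (s | q)=True s=True
s_3={}: (F((p U q)) U G((s | q)))=True F((p U q))=True (p U q)=False p=False q=False G((s | q))=False (s | q)=False s=False
s_4={p,q}: (F((p U q)) U G((s | q)))=True F((p U q))=True (p U q)=True p=True q=True G((s | q))=True (s | q)=True s=False
s_5={p,q,r}: (F((p U q)) U G((s | q)))=True F((p U q))=True (p U q)=True p=True q=True G((s | q))=True (s | q)=True s=False
Evaluating at position 2: result = True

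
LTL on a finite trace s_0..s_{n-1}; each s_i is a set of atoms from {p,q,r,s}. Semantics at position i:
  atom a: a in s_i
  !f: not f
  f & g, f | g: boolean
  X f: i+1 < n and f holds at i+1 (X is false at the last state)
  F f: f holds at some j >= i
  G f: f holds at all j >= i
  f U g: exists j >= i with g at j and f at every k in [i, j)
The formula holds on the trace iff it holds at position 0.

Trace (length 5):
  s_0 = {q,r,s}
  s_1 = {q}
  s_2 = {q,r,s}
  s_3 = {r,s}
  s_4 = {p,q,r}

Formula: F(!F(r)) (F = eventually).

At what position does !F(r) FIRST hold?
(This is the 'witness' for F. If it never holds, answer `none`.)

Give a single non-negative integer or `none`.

Answer: none

Derivation:
s_0={q,r,s}: !F(r)=False F(r)=True r=True
s_1={q}: !F(r)=False F(r)=True r=False
s_2={q,r,s}: !F(r)=False F(r)=True r=True
s_3={r,s}: !F(r)=False F(r)=True r=True
s_4={p,q,r}: !F(r)=False F(r)=True r=True
F(!F(r)) does not hold (no witness exists).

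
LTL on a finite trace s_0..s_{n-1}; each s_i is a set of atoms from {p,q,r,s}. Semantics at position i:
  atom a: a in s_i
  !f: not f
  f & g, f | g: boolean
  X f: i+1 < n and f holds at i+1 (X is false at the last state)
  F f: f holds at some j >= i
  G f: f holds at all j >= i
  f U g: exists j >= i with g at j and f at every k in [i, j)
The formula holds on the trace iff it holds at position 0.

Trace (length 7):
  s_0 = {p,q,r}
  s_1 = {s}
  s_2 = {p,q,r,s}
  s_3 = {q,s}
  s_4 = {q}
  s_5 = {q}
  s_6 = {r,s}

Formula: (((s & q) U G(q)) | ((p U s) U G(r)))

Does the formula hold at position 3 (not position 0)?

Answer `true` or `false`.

Answer: false

Derivation:
s_0={p,q,r}: (((s & q) U G(q)) | ((p U s) U G(r)))=False ((s & q) U G(q))=False (s & q)=False s=False q=True G(q)=False ((p U s) U G(r))=False (p U s)=True p=True G(r)=False r=True
s_1={s}: (((s & q) U G(q)) | ((p U s) U G(r)))=False ((s & q) U G(q))=False (s & q)=False s=True q=False G(q)=False ((p U s) U G(r))=False (p U s)=True p=False G(r)=False r=False
s_2={p,q,r,s}: (((s & q) U G(q)) | ((p U s) U G(r)))=False ((s & q) U G(q))=False (s & q)=True s=True q=True G(q)=False ((p U s) U G(r))=False (p U s)=True p=True G(r)=False r=True
s_3={q,s}: (((s & q) U G(q)) | ((p U s) U G(r)))=False ((s & q) U G(q))=False (s & q)=True s=True q=True G(q)=False ((p U s) U G(r))=False (p U s)=True p=False G(r)=False r=False
s_4={q}: (((s & q) U G(q)) | ((p U s) U G(r)))=False ((s & q) U G(q))=False (s & q)=False s=False q=True G(q)=False ((p U s) U G(r))=False (p U s)=False p=False G(r)=False r=False
s_5={q}: (((s & q) U G(q)) | ((p U s) U G(r)))=False ((s & q) U G(q))=False (s & q)=False s=False q=True G(q)=False ((p U s) U G(r))=False (p U s)=False p=False G(r)=False r=False
s_6={r,s}: (((s & q) U G(q)) | ((p U s) U G(r)))=True ((s & q) U G(q))=False (s & q)=False s=True q=False G(q)=False ((p U s) U G(r))=True (p U s)=True p=False G(r)=True r=True
Evaluating at position 3: result = False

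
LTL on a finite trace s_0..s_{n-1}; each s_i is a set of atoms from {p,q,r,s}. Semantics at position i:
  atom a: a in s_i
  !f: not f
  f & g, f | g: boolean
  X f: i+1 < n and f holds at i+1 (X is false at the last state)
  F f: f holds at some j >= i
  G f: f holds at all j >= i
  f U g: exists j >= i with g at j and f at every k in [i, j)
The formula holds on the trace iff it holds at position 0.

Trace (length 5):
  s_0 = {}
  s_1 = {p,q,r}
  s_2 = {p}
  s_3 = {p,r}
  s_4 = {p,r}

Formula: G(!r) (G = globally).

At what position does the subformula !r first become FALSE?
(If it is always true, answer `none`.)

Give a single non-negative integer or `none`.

Answer: 1

Derivation:
s_0={}: !r=True r=False
s_1={p,q,r}: !r=False r=True
s_2={p}: !r=True r=False
s_3={p,r}: !r=False r=True
s_4={p,r}: !r=False r=True
G(!r) holds globally = False
First violation at position 1.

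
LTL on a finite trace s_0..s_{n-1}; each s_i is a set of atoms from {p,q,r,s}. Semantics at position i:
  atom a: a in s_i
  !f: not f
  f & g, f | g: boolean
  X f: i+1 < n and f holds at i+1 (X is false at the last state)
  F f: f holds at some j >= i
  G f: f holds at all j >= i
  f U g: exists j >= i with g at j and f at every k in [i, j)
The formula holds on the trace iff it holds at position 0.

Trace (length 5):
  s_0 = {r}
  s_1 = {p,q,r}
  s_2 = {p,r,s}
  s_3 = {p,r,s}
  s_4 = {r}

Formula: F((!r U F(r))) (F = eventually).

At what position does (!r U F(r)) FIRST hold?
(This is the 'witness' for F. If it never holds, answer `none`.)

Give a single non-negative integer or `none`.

s_0={r}: (!r U F(r))=True !r=False r=True F(r)=True
s_1={p,q,r}: (!r U F(r))=True !r=False r=True F(r)=True
s_2={p,r,s}: (!r U F(r))=True !r=False r=True F(r)=True
s_3={p,r,s}: (!r U F(r))=True !r=False r=True F(r)=True
s_4={r}: (!r U F(r))=True !r=False r=True F(r)=True
F((!r U F(r))) holds; first witness at position 0.

Answer: 0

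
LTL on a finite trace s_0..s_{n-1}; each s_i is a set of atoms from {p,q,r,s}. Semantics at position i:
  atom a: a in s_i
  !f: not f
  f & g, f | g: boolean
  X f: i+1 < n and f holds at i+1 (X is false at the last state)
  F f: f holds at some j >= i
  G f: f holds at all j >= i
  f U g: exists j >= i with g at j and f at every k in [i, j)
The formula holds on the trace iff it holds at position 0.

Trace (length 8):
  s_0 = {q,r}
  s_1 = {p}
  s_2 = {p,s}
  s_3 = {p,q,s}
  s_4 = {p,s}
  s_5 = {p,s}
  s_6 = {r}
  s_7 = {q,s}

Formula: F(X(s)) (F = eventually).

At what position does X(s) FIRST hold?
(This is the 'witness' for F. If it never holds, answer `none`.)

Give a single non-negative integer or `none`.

Answer: 1

Derivation:
s_0={q,r}: X(s)=False s=False
s_1={p}: X(s)=True s=False
s_2={p,s}: X(s)=True s=True
s_3={p,q,s}: X(s)=True s=True
s_4={p,s}: X(s)=True s=True
s_5={p,s}: X(s)=False s=True
s_6={r}: X(s)=True s=False
s_7={q,s}: X(s)=False s=True
F(X(s)) holds; first witness at position 1.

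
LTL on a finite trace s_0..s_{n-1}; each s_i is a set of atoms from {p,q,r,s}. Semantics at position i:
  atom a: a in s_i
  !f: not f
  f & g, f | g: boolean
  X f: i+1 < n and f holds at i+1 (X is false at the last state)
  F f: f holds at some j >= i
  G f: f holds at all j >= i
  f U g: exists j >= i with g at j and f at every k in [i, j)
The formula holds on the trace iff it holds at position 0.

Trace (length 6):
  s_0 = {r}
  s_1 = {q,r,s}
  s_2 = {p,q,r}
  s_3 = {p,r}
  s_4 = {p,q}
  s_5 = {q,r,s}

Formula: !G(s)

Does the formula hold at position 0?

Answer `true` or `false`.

s_0={r}: !G(s)=True G(s)=False s=False
s_1={q,r,s}: !G(s)=True G(s)=False s=True
s_2={p,q,r}: !G(s)=True G(s)=False s=False
s_3={p,r}: !G(s)=True G(s)=False s=False
s_4={p,q}: !G(s)=True G(s)=False s=False
s_5={q,r,s}: !G(s)=False G(s)=True s=True

Answer: true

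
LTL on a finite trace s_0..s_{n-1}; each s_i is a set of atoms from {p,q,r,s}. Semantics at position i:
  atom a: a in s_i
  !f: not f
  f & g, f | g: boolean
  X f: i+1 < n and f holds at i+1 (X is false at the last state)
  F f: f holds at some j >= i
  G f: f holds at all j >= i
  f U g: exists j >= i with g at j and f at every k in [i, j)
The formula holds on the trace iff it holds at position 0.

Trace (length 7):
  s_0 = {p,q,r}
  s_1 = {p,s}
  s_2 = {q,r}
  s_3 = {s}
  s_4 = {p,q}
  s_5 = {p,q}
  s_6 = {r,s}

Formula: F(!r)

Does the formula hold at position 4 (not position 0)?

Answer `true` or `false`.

s_0={p,q,r}: F(!r)=True !r=False r=True
s_1={p,s}: F(!r)=True !r=True r=False
s_2={q,r}: F(!r)=True !r=False r=True
s_3={s}: F(!r)=True !r=True r=False
s_4={p,q}: F(!r)=True !r=True r=False
s_5={p,q}: F(!r)=True !r=True r=False
s_6={r,s}: F(!r)=False !r=False r=True
Evaluating at position 4: result = True

Answer: true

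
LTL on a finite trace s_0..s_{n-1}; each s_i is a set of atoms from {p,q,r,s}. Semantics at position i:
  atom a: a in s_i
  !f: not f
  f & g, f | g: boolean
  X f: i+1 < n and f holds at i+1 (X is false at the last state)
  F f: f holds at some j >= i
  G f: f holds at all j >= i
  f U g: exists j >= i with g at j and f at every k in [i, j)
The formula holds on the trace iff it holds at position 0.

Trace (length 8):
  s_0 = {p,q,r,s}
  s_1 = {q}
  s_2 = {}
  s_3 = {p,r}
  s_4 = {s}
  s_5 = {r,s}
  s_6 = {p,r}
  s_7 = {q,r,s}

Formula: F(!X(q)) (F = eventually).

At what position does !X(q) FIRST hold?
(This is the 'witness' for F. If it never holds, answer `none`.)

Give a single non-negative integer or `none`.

s_0={p,q,r,s}: !X(q)=False X(q)=True q=True
s_1={q}: !X(q)=True X(q)=False q=True
s_2={}: !X(q)=True X(q)=False q=False
s_3={p,r}: !X(q)=True X(q)=False q=False
s_4={s}: !X(q)=True X(q)=False q=False
s_5={r,s}: !X(q)=True X(q)=False q=False
s_6={p,r}: !X(q)=False X(q)=True q=False
s_7={q,r,s}: !X(q)=True X(q)=False q=True
F(!X(q)) holds; first witness at position 1.

Answer: 1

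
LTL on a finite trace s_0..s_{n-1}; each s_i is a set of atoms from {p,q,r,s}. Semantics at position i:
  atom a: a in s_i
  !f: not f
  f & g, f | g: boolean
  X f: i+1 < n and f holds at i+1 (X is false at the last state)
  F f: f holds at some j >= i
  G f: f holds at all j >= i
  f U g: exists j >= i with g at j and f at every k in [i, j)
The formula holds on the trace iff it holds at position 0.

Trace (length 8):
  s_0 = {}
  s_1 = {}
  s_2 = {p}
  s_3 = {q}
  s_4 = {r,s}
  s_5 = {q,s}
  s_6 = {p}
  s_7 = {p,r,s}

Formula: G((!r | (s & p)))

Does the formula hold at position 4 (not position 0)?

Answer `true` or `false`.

Answer: false

Derivation:
s_0={}: G((!r | (s & p)))=False (!r | (s & p))=True !r=True r=False (s & p)=False s=False p=False
s_1={}: G((!r | (s & p)))=False (!r | (s & p))=True !r=True r=False (s & p)=False s=False p=False
s_2={p}: G((!r | (s & p)))=False (!r | (s & p))=True !r=True r=False (s & p)=False s=False p=True
s_3={q}: G((!r | (s & p)))=False (!r | (s & p))=True !r=True r=False (s & p)=False s=False p=False
s_4={r,s}: G((!r | (s & p)))=False (!r | (s & p))=False !r=False r=True (s & p)=False s=True p=False
s_5={q,s}: G((!r | (s & p)))=True (!r | (s & p))=True !r=True r=False (s & p)=False s=True p=False
s_6={p}: G((!r | (s & p)))=True (!r | (s & p))=True !r=True r=False (s & p)=False s=False p=True
s_7={p,r,s}: G((!r | (s & p)))=True (!r | (s & p))=True !r=False r=True (s & p)=True s=True p=True
Evaluating at position 4: result = False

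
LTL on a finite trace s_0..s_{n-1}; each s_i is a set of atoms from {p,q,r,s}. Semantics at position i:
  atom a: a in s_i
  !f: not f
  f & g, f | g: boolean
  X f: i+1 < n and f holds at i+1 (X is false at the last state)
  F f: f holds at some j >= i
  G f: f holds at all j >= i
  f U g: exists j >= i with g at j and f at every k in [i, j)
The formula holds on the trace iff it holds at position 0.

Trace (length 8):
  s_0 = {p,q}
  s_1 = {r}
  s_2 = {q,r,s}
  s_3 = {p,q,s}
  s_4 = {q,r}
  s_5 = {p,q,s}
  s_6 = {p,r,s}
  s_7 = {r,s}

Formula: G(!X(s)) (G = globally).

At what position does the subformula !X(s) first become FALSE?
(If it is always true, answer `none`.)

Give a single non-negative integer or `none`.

Answer: 1

Derivation:
s_0={p,q}: !X(s)=True X(s)=False s=False
s_1={r}: !X(s)=False X(s)=True s=False
s_2={q,r,s}: !X(s)=False X(s)=True s=True
s_3={p,q,s}: !X(s)=True X(s)=False s=True
s_4={q,r}: !X(s)=False X(s)=True s=False
s_5={p,q,s}: !X(s)=False X(s)=True s=True
s_6={p,r,s}: !X(s)=False X(s)=True s=True
s_7={r,s}: !X(s)=True X(s)=False s=True
G(!X(s)) holds globally = False
First violation at position 1.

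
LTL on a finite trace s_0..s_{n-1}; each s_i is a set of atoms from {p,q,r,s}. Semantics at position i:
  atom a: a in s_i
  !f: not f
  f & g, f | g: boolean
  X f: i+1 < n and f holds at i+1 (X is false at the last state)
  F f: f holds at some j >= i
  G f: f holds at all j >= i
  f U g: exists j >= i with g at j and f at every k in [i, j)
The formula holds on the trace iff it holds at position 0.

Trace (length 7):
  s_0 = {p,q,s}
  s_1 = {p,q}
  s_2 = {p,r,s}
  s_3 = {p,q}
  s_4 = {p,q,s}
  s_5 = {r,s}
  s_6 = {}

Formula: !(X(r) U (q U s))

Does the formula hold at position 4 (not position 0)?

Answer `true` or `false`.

Answer: false

Derivation:
s_0={p,q,s}: !(X(r) U (q U s))=False (X(r) U (q U s))=True X(r)=False r=False (q U s)=True q=True s=True
s_1={p,q}: !(X(r) U (q U s))=False (X(r) U (q U s))=True X(r)=True r=False (q U s)=True q=True s=False
s_2={p,r,s}: !(X(r) U (q U s))=False (X(r) U (q U s))=True X(r)=False r=True (q U s)=True q=False s=True
s_3={p,q}: !(X(r) U (q U s))=False (X(r) U (q U s))=True X(r)=False r=False (q U s)=True q=True s=False
s_4={p,q,s}: !(X(r) U (q U s))=False (X(r) U (q U s))=True X(r)=True r=False (q U s)=True q=True s=True
s_5={r,s}: !(X(r) U (q U s))=False (X(r) U (q U s))=True X(r)=False r=True (q U s)=True q=False s=True
s_6={}: !(X(r) U (q U s))=True (X(r) U (q U s))=False X(r)=False r=False (q U s)=False q=False s=False
Evaluating at position 4: result = False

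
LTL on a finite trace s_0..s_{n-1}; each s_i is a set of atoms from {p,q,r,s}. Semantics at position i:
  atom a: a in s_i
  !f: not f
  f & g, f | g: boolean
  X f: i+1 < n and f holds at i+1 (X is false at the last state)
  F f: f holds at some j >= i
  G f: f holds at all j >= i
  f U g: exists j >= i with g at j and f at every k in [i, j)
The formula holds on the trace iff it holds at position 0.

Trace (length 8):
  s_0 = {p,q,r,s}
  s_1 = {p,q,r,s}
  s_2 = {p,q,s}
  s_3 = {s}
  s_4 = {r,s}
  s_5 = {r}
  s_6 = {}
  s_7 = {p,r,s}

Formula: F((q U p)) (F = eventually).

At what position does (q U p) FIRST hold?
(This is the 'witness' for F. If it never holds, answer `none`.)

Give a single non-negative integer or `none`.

Answer: 0

Derivation:
s_0={p,q,r,s}: (q U p)=True q=True p=True
s_1={p,q,r,s}: (q U p)=True q=True p=True
s_2={p,q,s}: (q U p)=True q=True p=True
s_3={s}: (q U p)=False q=False p=False
s_4={r,s}: (q U p)=False q=False p=False
s_5={r}: (q U p)=False q=False p=False
s_6={}: (q U p)=False q=False p=False
s_7={p,r,s}: (q U p)=True q=False p=True
F((q U p)) holds; first witness at position 0.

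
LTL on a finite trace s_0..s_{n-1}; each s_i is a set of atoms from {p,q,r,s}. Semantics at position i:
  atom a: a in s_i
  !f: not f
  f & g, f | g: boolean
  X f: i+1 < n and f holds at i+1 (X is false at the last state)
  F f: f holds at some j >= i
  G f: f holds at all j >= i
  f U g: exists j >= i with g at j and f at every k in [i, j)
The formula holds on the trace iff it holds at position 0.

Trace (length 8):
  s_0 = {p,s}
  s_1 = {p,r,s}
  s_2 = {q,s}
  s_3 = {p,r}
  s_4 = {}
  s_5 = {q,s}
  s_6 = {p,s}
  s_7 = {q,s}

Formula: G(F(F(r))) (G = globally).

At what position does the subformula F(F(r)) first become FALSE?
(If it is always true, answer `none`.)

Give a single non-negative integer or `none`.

Answer: 4

Derivation:
s_0={p,s}: F(F(r))=True F(r)=True r=False
s_1={p,r,s}: F(F(r))=True F(r)=True r=True
s_2={q,s}: F(F(r))=True F(r)=True r=False
s_3={p,r}: F(F(r))=True F(r)=True r=True
s_4={}: F(F(r))=False F(r)=False r=False
s_5={q,s}: F(F(r))=False F(r)=False r=False
s_6={p,s}: F(F(r))=False F(r)=False r=False
s_7={q,s}: F(F(r))=False F(r)=False r=False
G(F(F(r))) holds globally = False
First violation at position 4.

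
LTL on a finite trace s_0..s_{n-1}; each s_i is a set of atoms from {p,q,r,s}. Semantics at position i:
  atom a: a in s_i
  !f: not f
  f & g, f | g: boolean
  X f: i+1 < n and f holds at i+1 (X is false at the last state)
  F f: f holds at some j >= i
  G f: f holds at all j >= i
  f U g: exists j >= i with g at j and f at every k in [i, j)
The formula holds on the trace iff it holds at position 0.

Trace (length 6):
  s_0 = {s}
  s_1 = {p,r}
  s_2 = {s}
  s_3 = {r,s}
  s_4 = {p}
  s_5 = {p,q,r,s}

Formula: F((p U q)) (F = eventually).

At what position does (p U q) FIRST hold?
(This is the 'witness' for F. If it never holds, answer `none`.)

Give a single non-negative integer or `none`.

s_0={s}: (p U q)=False p=False q=False
s_1={p,r}: (p U q)=False p=True q=False
s_2={s}: (p U q)=False p=False q=False
s_3={r,s}: (p U q)=False p=False q=False
s_4={p}: (p U q)=True p=True q=False
s_5={p,q,r,s}: (p U q)=True p=True q=True
F((p U q)) holds; first witness at position 4.

Answer: 4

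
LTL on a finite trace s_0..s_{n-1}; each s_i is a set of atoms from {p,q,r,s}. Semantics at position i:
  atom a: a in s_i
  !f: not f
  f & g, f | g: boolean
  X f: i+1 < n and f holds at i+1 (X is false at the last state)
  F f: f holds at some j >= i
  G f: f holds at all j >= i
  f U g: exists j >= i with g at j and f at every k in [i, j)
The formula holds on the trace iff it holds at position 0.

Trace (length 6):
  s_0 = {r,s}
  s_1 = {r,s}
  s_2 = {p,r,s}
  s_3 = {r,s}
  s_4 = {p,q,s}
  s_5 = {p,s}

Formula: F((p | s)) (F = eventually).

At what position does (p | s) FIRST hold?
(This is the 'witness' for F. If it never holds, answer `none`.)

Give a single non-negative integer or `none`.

Answer: 0

Derivation:
s_0={r,s}: (p | s)=True p=False s=True
s_1={r,s}: (p | s)=True p=False s=True
s_2={p,r,s}: (p | s)=True p=True s=True
s_3={r,s}: (p | s)=True p=False s=True
s_4={p,q,s}: (p | s)=True p=True s=True
s_5={p,s}: (p | s)=True p=True s=True
F((p | s)) holds; first witness at position 0.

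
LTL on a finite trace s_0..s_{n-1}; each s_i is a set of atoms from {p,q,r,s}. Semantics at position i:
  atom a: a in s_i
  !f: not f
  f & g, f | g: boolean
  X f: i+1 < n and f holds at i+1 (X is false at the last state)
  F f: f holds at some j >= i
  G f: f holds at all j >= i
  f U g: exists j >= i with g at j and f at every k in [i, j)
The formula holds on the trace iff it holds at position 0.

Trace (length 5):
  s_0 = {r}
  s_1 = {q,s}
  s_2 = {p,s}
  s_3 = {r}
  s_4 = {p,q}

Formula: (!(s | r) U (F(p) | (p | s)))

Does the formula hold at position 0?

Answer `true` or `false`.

s_0={r}: (!(s | r) U (F(p) | (p | s)))=True !(s | r)=False (s | r)=True s=False r=True (F(p) | (p | s))=True F(p)=True p=False (p | s)=False
s_1={q,s}: (!(s | r) U (F(p) | (p | s)))=True !(s | r)=False (s | r)=True s=True r=False (F(p) | (p | s))=True F(p)=True p=False (p | s)=True
s_2={p,s}: (!(s | r) U (F(p) | (p | s)))=True !(s | r)=False (s | r)=True s=True r=False (F(p) | (p | s))=True F(p)=True p=True (p | s)=True
s_3={r}: (!(s | r) U (F(p) | (p | s)))=True !(s | r)=False (s | r)=True s=False r=True (F(p) | (p | s))=True F(p)=True p=False (p | s)=False
s_4={p,q}: (!(s | r) U (F(p) | (p | s)))=True !(s | r)=True (s | r)=False s=False r=False (F(p) | (p | s))=True F(p)=True p=True (p | s)=True

Answer: true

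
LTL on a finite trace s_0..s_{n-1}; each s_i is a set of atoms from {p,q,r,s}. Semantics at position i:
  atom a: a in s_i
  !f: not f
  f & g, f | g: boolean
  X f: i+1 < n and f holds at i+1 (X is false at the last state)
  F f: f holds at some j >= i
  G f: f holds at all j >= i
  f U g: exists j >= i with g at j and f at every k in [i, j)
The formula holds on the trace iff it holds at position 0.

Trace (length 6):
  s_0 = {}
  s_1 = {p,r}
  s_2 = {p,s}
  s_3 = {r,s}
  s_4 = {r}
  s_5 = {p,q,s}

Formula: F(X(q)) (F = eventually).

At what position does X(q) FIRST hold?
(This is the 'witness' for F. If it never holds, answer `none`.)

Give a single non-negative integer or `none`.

s_0={}: X(q)=False q=False
s_1={p,r}: X(q)=False q=False
s_2={p,s}: X(q)=False q=False
s_3={r,s}: X(q)=False q=False
s_4={r}: X(q)=True q=False
s_5={p,q,s}: X(q)=False q=True
F(X(q)) holds; first witness at position 4.

Answer: 4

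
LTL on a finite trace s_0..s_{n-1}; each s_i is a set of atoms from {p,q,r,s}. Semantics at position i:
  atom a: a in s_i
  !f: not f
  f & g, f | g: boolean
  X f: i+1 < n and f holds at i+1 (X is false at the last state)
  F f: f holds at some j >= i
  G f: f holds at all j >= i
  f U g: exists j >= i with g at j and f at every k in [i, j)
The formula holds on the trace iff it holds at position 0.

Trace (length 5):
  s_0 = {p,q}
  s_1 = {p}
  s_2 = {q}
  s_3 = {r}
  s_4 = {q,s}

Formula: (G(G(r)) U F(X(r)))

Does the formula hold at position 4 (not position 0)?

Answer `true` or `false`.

s_0={p,q}: (G(G(r)) U F(X(r)))=True G(G(r))=False G(r)=False r=False F(X(r))=True X(r)=False
s_1={p}: (G(G(r)) U F(X(r)))=True G(G(r))=False G(r)=False r=False F(X(r))=True X(r)=False
s_2={q}: (G(G(r)) U F(X(r)))=True G(G(r))=False G(r)=False r=False F(X(r))=True X(r)=True
s_3={r}: (G(G(r)) U F(X(r)))=False G(G(r))=False G(r)=False r=True F(X(r))=False X(r)=False
s_4={q,s}: (G(G(r)) U F(X(r)))=False G(G(r))=False G(r)=False r=False F(X(r))=False X(r)=False
Evaluating at position 4: result = False

Answer: false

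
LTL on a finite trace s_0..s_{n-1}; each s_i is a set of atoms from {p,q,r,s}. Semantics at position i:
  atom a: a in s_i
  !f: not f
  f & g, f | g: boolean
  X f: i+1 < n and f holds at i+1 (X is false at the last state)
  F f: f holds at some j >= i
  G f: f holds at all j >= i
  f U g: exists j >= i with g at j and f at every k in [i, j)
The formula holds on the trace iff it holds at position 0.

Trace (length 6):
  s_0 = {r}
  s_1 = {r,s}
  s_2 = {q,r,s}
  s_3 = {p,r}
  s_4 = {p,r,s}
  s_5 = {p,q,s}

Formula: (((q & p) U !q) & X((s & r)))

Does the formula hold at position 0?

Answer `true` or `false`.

s_0={r}: (((q & p) U !q) & X((s & r)))=True ((q & p) U !q)=True (q & p)=False q=False p=False !q=True X((s & r))=True (s & r)=False s=False r=True
s_1={r,s}: (((q & p) U !q) & X((s & r)))=True ((q & p) U !q)=True (q & p)=False q=False p=False !q=True X((s & r))=True (s & r)=True s=True r=True
s_2={q,r,s}: (((q & p) U !q) & X((s & r)))=False ((q & p) U !q)=False (q & p)=False q=True p=False !q=False X((s & r))=False (s & r)=True s=True r=True
s_3={p,r}: (((q & p) U !q) & X((s & r)))=True ((q & p) U !q)=True (q & p)=False q=False p=True !q=True X((s & r))=True (s & r)=False s=False r=True
s_4={p,r,s}: (((q & p) U !q) & X((s & r)))=False ((q & p) U !q)=True (q & p)=False q=False p=True !q=True X((s & r))=False (s & r)=True s=True r=True
s_5={p,q,s}: (((q & p) U !q) & X((s & r)))=False ((q & p) U !q)=False (q & p)=True q=True p=True !q=False X((s & r))=False (s & r)=False s=True r=False

Answer: true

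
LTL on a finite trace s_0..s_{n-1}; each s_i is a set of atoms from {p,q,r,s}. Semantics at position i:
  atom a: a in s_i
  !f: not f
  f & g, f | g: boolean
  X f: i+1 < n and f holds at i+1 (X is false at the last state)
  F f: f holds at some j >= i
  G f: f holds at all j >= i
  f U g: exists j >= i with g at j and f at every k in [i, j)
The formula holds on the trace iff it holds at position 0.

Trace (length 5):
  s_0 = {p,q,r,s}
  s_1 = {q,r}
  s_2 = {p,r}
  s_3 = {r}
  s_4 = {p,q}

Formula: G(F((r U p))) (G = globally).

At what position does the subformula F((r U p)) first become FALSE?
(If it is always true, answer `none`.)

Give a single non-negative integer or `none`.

Answer: none

Derivation:
s_0={p,q,r,s}: F((r U p))=True (r U p)=True r=True p=True
s_1={q,r}: F((r U p))=True (r U p)=True r=True p=False
s_2={p,r}: F((r U p))=True (r U p)=True r=True p=True
s_3={r}: F((r U p))=True (r U p)=True r=True p=False
s_4={p,q}: F((r U p))=True (r U p)=True r=False p=True
G(F((r U p))) holds globally = True
No violation — formula holds at every position.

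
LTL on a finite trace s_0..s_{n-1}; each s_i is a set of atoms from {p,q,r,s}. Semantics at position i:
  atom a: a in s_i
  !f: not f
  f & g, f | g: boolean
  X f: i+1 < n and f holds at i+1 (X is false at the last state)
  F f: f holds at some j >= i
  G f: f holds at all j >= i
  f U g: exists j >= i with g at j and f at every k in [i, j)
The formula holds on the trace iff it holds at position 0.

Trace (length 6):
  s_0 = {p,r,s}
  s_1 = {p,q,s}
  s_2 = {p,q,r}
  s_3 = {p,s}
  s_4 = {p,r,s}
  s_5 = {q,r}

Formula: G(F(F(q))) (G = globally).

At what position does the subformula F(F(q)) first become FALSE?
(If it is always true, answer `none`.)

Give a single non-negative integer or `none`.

Answer: none

Derivation:
s_0={p,r,s}: F(F(q))=True F(q)=True q=False
s_1={p,q,s}: F(F(q))=True F(q)=True q=True
s_2={p,q,r}: F(F(q))=True F(q)=True q=True
s_3={p,s}: F(F(q))=True F(q)=True q=False
s_4={p,r,s}: F(F(q))=True F(q)=True q=False
s_5={q,r}: F(F(q))=True F(q)=True q=True
G(F(F(q))) holds globally = True
No violation — formula holds at every position.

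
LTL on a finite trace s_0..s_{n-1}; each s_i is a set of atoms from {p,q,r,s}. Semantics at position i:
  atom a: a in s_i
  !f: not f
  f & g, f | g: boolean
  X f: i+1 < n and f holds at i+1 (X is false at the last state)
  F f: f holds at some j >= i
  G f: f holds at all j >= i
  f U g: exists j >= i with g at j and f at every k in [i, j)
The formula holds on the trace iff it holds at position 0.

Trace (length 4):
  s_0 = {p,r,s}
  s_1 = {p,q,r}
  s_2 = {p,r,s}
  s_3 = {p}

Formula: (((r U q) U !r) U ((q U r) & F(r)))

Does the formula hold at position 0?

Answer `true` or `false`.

Answer: true

Derivation:
s_0={p,r,s}: (((r U q) U !r) U ((q U r) & F(r)))=True ((r U q) U !r)=False (r U q)=True r=True q=False !r=False ((q U r) & F(r))=True (q U r)=True F(r)=True
s_1={p,q,r}: (((r U q) U !r) U ((q U r) & F(r)))=True ((r U q) U !r)=False (r U q)=True r=True q=True !r=False ((q U r) & F(r))=True (q U r)=True F(r)=True
s_2={p,r,s}: (((r U q) U !r) U ((q U r) & F(r)))=True ((r U q) U !r)=False (r U q)=False r=True q=False !r=False ((q U r) & F(r))=True (q U r)=True F(r)=True
s_3={p}: (((r U q) U !r) U ((q U r) & F(r)))=False ((r U q) U !r)=True (r U q)=False r=False q=False !r=True ((q U r) & F(r))=False (q U r)=False F(r)=False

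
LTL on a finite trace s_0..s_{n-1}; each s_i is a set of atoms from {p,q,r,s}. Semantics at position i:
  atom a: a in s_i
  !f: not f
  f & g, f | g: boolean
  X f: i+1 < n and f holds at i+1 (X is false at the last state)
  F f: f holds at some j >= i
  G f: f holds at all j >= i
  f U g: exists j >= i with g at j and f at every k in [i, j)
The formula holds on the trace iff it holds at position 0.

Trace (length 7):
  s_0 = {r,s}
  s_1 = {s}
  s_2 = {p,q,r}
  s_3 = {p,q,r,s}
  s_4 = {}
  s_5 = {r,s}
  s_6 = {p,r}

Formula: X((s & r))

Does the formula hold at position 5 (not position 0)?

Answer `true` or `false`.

Answer: false

Derivation:
s_0={r,s}: X((s & r))=False (s & r)=True s=True r=True
s_1={s}: X((s & r))=False (s & r)=False s=True r=False
s_2={p,q,r}: X((s & r))=True (s & r)=False s=False r=True
s_3={p,q,r,s}: X((s & r))=False (s & r)=True s=True r=True
s_4={}: X((s & r))=True (s & r)=False s=False r=False
s_5={r,s}: X((s & r))=False (s & r)=True s=True r=True
s_6={p,r}: X((s & r))=False (s & r)=False s=False r=True
Evaluating at position 5: result = False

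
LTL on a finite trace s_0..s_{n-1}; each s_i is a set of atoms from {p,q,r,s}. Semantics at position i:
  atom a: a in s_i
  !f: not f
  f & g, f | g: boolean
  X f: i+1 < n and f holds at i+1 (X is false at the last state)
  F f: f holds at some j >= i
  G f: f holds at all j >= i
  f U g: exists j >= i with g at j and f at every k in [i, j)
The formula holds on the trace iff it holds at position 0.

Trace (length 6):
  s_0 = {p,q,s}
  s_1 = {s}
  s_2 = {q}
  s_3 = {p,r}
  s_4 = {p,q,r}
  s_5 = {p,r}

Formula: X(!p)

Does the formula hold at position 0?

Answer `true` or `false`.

s_0={p,q,s}: X(!p)=True !p=False p=True
s_1={s}: X(!p)=True !p=True p=False
s_2={q}: X(!p)=False !p=True p=False
s_3={p,r}: X(!p)=False !p=False p=True
s_4={p,q,r}: X(!p)=False !p=False p=True
s_5={p,r}: X(!p)=False !p=False p=True

Answer: true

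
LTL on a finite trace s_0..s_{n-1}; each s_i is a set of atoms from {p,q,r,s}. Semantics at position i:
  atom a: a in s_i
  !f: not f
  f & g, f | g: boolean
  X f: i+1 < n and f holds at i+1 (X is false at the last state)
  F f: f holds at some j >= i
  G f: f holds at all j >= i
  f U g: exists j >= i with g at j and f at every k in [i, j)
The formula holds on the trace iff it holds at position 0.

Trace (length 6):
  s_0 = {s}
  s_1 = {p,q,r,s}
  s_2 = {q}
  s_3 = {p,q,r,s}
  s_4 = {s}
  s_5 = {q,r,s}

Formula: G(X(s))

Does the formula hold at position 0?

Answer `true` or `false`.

s_0={s}: G(X(s))=False X(s)=True s=True
s_1={p,q,r,s}: G(X(s))=False X(s)=False s=True
s_2={q}: G(X(s))=False X(s)=True s=False
s_3={p,q,r,s}: G(X(s))=False X(s)=True s=True
s_4={s}: G(X(s))=False X(s)=True s=True
s_5={q,r,s}: G(X(s))=False X(s)=False s=True

Answer: false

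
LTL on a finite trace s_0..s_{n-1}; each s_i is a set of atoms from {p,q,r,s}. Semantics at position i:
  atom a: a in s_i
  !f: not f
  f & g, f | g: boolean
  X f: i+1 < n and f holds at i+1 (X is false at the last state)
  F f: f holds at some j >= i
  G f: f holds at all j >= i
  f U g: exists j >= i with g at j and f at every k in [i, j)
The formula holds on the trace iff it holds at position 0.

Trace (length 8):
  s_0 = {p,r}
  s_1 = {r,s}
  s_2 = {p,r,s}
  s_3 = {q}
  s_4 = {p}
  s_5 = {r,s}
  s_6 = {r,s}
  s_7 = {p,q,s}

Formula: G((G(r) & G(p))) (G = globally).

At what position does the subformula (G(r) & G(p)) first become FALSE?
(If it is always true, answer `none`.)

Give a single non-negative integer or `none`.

s_0={p,r}: (G(r) & G(p))=False G(r)=False r=True G(p)=False p=True
s_1={r,s}: (G(r) & G(p))=False G(r)=False r=True G(p)=False p=False
s_2={p,r,s}: (G(r) & G(p))=False G(r)=False r=True G(p)=False p=True
s_3={q}: (G(r) & G(p))=False G(r)=False r=False G(p)=False p=False
s_4={p}: (G(r) & G(p))=False G(r)=False r=False G(p)=False p=True
s_5={r,s}: (G(r) & G(p))=False G(r)=False r=True G(p)=False p=False
s_6={r,s}: (G(r) & G(p))=False G(r)=False r=True G(p)=False p=False
s_7={p,q,s}: (G(r) & G(p))=False G(r)=False r=False G(p)=True p=True
G((G(r) & G(p))) holds globally = False
First violation at position 0.

Answer: 0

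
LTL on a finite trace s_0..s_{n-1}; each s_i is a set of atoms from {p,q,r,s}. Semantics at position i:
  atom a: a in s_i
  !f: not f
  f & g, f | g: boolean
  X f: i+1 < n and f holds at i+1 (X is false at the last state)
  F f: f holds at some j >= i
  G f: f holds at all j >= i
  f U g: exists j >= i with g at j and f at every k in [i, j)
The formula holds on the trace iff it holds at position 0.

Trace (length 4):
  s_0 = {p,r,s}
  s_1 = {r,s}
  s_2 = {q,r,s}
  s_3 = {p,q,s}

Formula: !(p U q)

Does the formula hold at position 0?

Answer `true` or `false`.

Answer: true

Derivation:
s_0={p,r,s}: !(p U q)=True (p U q)=False p=True q=False
s_1={r,s}: !(p U q)=True (p U q)=False p=False q=False
s_2={q,r,s}: !(p U q)=False (p U q)=True p=False q=True
s_3={p,q,s}: !(p U q)=False (p U q)=True p=True q=True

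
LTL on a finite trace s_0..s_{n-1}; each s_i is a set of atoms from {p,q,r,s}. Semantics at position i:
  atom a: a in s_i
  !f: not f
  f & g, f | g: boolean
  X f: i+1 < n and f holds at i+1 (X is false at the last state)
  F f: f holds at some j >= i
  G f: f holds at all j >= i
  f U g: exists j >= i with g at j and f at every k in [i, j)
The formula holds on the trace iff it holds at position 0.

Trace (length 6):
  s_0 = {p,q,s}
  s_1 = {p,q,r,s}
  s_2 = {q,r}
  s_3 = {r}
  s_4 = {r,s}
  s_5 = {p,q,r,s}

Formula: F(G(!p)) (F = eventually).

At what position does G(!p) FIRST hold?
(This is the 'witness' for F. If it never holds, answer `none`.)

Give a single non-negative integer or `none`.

s_0={p,q,s}: G(!p)=False !p=False p=True
s_1={p,q,r,s}: G(!p)=False !p=False p=True
s_2={q,r}: G(!p)=False !p=True p=False
s_3={r}: G(!p)=False !p=True p=False
s_4={r,s}: G(!p)=False !p=True p=False
s_5={p,q,r,s}: G(!p)=False !p=False p=True
F(G(!p)) does not hold (no witness exists).

Answer: none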